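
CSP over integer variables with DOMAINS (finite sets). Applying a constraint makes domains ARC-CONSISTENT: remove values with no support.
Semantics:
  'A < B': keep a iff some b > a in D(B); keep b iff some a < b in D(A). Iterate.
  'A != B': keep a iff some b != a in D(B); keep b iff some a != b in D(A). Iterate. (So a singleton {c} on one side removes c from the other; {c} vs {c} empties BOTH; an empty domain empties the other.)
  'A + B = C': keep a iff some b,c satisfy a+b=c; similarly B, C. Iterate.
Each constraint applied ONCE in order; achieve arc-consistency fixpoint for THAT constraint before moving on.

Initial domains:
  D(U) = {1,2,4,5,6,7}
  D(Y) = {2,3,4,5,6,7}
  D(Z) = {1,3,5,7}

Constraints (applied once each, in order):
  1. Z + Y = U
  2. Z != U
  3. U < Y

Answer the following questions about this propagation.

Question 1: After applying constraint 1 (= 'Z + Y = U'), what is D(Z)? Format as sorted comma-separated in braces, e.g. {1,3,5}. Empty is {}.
Answer: {1,3,5}

Derivation:
Constraint 1 (Z + Y = U) on D(Z)={1,3,5,7} D(Y)={2,3,4,5,6,7} D(U)={1,2,4,5,6,7}: Z {1,3,5,7}->{1,3,5}; Y {2,3,4,5,6,7}->{2,3,4,5,6}; U {1,2,4,5,6,7}->{4,5,6,7}
So after constraint 1: D(Z) = {1,3,5}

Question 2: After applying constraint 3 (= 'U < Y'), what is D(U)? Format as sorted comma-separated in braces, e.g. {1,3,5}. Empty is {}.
Constraint 1 (Z + Y = U) on D(Z)={1,3,5,7} D(Y)={2,3,4,5,6,7} D(U)={1,2,4,5,6,7}: Z {1,3,5,7}->{1,3,5}; Y {2,3,4,5,6,7}->{2,3,4,5,6}; U {1,2,4,5,6,7}->{4,5,6,7}
Constraint 2 (Z != U) on D(Z)={1,3,5} D(U)={4,5,6,7}: no change
Constraint 3 (U < Y) on D(U)={4,5,6,7} D(Y)={2,3,4,5,6}: U {4,5,6,7}->{4,5}; Y {2,3,4,5,6}->{5,6}
So after constraint 3: D(U) = {4,5}

Answer: {4,5}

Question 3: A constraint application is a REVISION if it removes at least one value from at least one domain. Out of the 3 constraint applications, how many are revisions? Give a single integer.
Answer: 2

Derivation:
Constraint 1 (Z + Y = U) on D(Z)={1,3,5,7} D(Y)={2,3,4,5,6,7} D(U)={1,2,4,5,6,7}: Z {1,3,5,7}->{1,3,5}; Y {2,3,4,5,6,7}->{2,3,4,5,6}; U {1,2,4,5,6,7}->{4,5,6,7} => REVISION
Constraint 2 (Z != U) on D(Z)={1,3,5} D(U)={4,5,6,7}: no change => not a revision
Constraint 3 (U < Y) on D(U)={4,5,6,7} D(Y)={2,3,4,5,6}: U {4,5,6,7}->{4,5}; Y {2,3,4,5,6}->{5,6} => REVISION
Total revisions = 2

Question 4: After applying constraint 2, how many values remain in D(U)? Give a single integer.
Constraint 1 (Z + Y = U) on D(Z)={1,3,5,7} D(Y)={2,3,4,5,6,7} D(U)={1,2,4,5,6,7}: Z {1,3,5,7}->{1,3,5}; Y {2,3,4,5,6,7}->{2,3,4,5,6}; U {1,2,4,5,6,7}->{4,5,6,7}
Constraint 2 (Z != U) on D(Z)={1,3,5} D(U)={4,5,6,7}: no change
So after constraint 2: D(U)={4,5,6,7}, size = 4

Answer: 4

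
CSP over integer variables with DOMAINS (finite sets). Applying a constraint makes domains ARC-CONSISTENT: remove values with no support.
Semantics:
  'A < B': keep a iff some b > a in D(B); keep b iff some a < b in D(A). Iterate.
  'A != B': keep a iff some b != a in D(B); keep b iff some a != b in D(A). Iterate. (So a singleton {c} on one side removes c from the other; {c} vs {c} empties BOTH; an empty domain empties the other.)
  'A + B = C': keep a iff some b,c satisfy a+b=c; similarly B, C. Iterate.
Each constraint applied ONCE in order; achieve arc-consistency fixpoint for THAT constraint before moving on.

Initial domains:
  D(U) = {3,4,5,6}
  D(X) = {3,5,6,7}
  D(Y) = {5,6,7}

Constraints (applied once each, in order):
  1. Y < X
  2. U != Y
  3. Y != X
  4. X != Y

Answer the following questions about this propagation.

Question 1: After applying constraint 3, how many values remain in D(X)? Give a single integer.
Constraint 1 (Y < X) on D(Y)={5,6,7} D(X)={3,5,6,7}: Y {5,6,7}->{5,6}; X {3,5,6,7}->{6,7}
Constraint 2 (U != Y) on D(U)={3,4,5,6} D(Y)={5,6}: no change
Constraint 3 (Y != X) on D(Y)={5,6} D(X)={6,7}: no change
So after constraint 3: D(X)={6,7}, size = 2

Answer: 2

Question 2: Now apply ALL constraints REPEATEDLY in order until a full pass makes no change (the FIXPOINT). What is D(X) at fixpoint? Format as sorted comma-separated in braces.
Answer: {6,7}

Derivation:
pass 0 (initial): D(X)={3,5,6,7}
pass 1: X {3,5,6,7}->{6,7}; Y {5,6,7}->{5,6}
pass 2: no change
Fixpoint after 2 passes: D(X) = {6,7}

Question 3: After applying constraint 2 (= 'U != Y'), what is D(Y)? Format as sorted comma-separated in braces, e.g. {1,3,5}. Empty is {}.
Constraint 1 (Y < X) on D(Y)={5,6,7} D(X)={3,5,6,7}: Y {5,6,7}->{5,6}; X {3,5,6,7}->{6,7}
Constraint 2 (U != Y) on D(U)={3,4,5,6} D(Y)={5,6}: no change
So after constraint 2: D(Y) = {5,6}

Answer: {5,6}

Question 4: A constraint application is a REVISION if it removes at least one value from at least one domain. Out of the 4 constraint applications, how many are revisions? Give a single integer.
Constraint 1 (Y < X) on D(Y)={5,6,7} D(X)={3,5,6,7}: Y {5,6,7}->{5,6}; X {3,5,6,7}->{6,7} => REVISION
Constraint 2 (U != Y) on D(U)={3,4,5,6} D(Y)={5,6}: no change => not a revision
Constraint 3 (Y != X) on D(Y)={5,6} D(X)={6,7}: no change => not a revision
Constraint 4 (X != Y) on D(X)={6,7} D(Y)={5,6}: no change => not a revision
Total revisions = 1

Answer: 1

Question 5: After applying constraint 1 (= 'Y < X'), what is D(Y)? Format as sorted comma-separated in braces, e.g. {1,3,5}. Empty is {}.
Constraint 1 (Y < X) on D(Y)={5,6,7} D(X)={3,5,6,7}: Y {5,6,7}->{5,6}; X {3,5,6,7}->{6,7}
So after constraint 1: D(Y) = {5,6}

Answer: {5,6}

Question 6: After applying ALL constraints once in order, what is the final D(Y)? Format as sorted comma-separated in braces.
Constraint 1 (Y < X) on D(Y)={5,6,7} D(X)={3,5,6,7}: Y {5,6,7}->{5,6}; X {3,5,6,7}->{6,7}
Constraint 2 (U != Y) on D(U)={3,4,5,6} D(Y)={5,6}: no change
Constraint 3 (Y != X) on D(Y)={5,6} D(X)={6,7}: no change
Constraint 4 (X != Y) on D(X)={6,7} D(Y)={5,6}: no change
So after all 4 constraints: D(Y) = {5,6}

Answer: {5,6}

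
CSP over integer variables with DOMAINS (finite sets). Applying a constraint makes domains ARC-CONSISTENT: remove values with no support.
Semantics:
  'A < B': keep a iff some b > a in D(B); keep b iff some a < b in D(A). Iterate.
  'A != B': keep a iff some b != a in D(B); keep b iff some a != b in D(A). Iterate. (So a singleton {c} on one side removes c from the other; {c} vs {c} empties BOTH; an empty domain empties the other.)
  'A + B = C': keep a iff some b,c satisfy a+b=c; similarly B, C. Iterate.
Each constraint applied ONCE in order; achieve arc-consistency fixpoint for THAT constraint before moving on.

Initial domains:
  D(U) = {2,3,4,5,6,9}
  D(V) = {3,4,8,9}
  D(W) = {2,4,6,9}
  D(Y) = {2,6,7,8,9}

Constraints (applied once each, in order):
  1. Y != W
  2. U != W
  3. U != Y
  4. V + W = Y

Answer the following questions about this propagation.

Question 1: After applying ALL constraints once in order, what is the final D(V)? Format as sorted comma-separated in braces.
Answer: {3,4}

Derivation:
Constraint 1 (Y != W) on D(Y)={2,6,7,8,9} D(W)={2,4,6,9}: no change
Constraint 2 (U != W) on D(U)={2,3,4,5,6,9} D(W)={2,4,6,9}: no change
Constraint 3 (U != Y) on D(U)={2,3,4,5,6,9} D(Y)={2,6,7,8,9}: no change
Constraint 4 (V + W = Y) on D(V)={3,4,8,9} D(W)={2,4,6,9} D(Y)={2,6,7,8,9}: V {3,4,8,9}->{3,4}; W {2,4,6,9}->{2,4,6}; Y {2,6,7,8,9}->{6,7,8,9}
So after all 4 constraints: D(V) = {3,4}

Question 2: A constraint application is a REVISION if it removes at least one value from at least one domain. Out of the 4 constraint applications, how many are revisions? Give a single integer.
Answer: 1

Derivation:
Constraint 1 (Y != W) on D(Y)={2,6,7,8,9} D(W)={2,4,6,9}: no change => not a revision
Constraint 2 (U != W) on D(U)={2,3,4,5,6,9} D(W)={2,4,6,9}: no change => not a revision
Constraint 3 (U != Y) on D(U)={2,3,4,5,6,9} D(Y)={2,6,7,8,9}: no change => not a revision
Constraint 4 (V + W = Y) on D(V)={3,4,8,9} D(W)={2,4,6,9} D(Y)={2,6,7,8,9}: V {3,4,8,9}->{3,4}; W {2,4,6,9}->{2,4,6}; Y {2,6,7,8,9}->{6,7,8,9} => REVISION
Total revisions = 1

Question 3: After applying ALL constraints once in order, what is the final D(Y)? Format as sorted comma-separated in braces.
Constraint 1 (Y != W) on D(Y)={2,6,7,8,9} D(W)={2,4,6,9}: no change
Constraint 2 (U != W) on D(U)={2,3,4,5,6,9} D(W)={2,4,6,9}: no change
Constraint 3 (U != Y) on D(U)={2,3,4,5,6,9} D(Y)={2,6,7,8,9}: no change
Constraint 4 (V + W = Y) on D(V)={3,4,8,9} D(W)={2,4,6,9} D(Y)={2,6,7,8,9}: V {3,4,8,9}->{3,4}; W {2,4,6,9}->{2,4,6}; Y {2,6,7,8,9}->{6,7,8,9}
So after all 4 constraints: D(Y) = {6,7,8,9}

Answer: {6,7,8,9}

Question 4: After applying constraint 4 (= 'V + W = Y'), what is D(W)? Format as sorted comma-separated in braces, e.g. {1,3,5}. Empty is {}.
Answer: {2,4,6}

Derivation:
Constraint 1 (Y != W) on D(Y)={2,6,7,8,9} D(W)={2,4,6,9}: no change
Constraint 2 (U != W) on D(U)={2,3,4,5,6,9} D(W)={2,4,6,9}: no change
Constraint 3 (U != Y) on D(U)={2,3,4,5,6,9} D(Y)={2,6,7,8,9}: no change
Constraint 4 (V + W = Y) on D(V)={3,4,8,9} D(W)={2,4,6,9} D(Y)={2,6,7,8,9}: V {3,4,8,9}->{3,4}; W {2,4,6,9}->{2,4,6}; Y {2,6,7,8,9}->{6,7,8,9}
So after constraint 4: D(W) = {2,4,6}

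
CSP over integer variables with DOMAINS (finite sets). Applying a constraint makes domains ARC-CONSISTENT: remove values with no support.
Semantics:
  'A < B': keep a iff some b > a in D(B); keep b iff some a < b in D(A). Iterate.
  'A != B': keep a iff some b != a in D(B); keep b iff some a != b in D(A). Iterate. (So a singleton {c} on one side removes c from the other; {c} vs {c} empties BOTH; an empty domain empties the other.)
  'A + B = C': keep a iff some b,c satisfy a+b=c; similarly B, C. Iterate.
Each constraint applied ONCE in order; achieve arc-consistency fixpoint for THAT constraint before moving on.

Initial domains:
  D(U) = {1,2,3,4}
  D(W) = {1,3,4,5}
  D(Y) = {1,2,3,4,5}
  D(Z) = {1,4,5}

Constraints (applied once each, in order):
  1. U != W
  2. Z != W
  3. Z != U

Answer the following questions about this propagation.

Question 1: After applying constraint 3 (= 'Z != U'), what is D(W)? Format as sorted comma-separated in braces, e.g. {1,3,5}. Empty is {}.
Answer: {1,3,4,5}

Derivation:
Constraint 1 (U != W) on D(U)={1,2,3,4} D(W)={1,3,4,5}: no change
Constraint 2 (Z != W) on D(Z)={1,4,5} D(W)={1,3,4,5}: no change
Constraint 3 (Z != U) on D(Z)={1,4,5} D(U)={1,2,3,4}: no change
So after constraint 3: D(W) = {1,3,4,5}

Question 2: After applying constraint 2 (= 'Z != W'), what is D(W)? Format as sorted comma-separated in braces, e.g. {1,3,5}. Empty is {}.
Answer: {1,3,4,5}

Derivation:
Constraint 1 (U != W) on D(U)={1,2,3,4} D(W)={1,3,4,5}: no change
Constraint 2 (Z != W) on D(Z)={1,4,5} D(W)={1,3,4,5}: no change
So after constraint 2: D(W) = {1,3,4,5}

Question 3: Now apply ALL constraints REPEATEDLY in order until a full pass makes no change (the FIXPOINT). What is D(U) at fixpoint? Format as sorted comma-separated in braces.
pass 0 (initial): D(U)={1,2,3,4}
pass 1: no change
Fixpoint after 1 passes: D(U) = {1,2,3,4}

Answer: {1,2,3,4}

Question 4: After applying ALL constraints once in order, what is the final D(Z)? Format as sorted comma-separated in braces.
Answer: {1,4,5}

Derivation:
Constraint 1 (U != W) on D(U)={1,2,3,4} D(W)={1,3,4,5}: no change
Constraint 2 (Z != W) on D(Z)={1,4,5} D(W)={1,3,4,5}: no change
Constraint 3 (Z != U) on D(Z)={1,4,5} D(U)={1,2,3,4}: no change
So after all 3 constraints: D(Z) = {1,4,5}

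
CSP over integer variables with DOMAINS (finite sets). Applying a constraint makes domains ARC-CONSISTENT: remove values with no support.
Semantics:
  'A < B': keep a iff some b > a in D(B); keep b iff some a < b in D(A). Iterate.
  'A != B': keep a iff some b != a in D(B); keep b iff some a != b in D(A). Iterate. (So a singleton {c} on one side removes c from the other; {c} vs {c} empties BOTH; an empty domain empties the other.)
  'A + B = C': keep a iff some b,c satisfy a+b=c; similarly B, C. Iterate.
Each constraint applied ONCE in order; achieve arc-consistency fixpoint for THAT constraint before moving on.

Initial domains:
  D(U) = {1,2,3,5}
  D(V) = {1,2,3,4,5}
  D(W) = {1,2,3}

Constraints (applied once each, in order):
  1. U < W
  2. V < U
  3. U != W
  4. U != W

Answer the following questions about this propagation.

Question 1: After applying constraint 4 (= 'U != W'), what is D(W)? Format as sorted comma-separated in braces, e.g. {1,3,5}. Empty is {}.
Constraint 1 (U < W) on D(U)={1,2,3,5} D(W)={1,2,3}: U {1,2,3,5}->{1,2}; W {1,2,3}->{2,3}
Constraint 2 (V < U) on D(V)={1,2,3,4,5} D(U)={1,2}: V {1,2,3,4,5}->{1}; U {1,2}->{2}
Constraint 3 (U != W) on D(U)={2} D(W)={2,3}: W {2,3}->{3}
Constraint 4 (U != W) on D(U)={2} D(W)={3}: no change
So after constraint 4: D(W) = {3}

Answer: {3}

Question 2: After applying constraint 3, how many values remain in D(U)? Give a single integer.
Answer: 1

Derivation:
Constraint 1 (U < W) on D(U)={1,2,3,5} D(W)={1,2,3}: U {1,2,3,5}->{1,2}; W {1,2,3}->{2,3}
Constraint 2 (V < U) on D(V)={1,2,3,4,5} D(U)={1,2}: V {1,2,3,4,5}->{1}; U {1,2}->{2}
Constraint 3 (U != W) on D(U)={2} D(W)={2,3}: W {2,3}->{3}
So after constraint 3: D(U)={2}, size = 1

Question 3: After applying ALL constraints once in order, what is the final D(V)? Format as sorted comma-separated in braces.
Answer: {1}

Derivation:
Constraint 1 (U < W) on D(U)={1,2,3,5} D(W)={1,2,3}: U {1,2,3,5}->{1,2}; W {1,2,3}->{2,3}
Constraint 2 (V < U) on D(V)={1,2,3,4,5} D(U)={1,2}: V {1,2,3,4,5}->{1}; U {1,2}->{2}
Constraint 3 (U != W) on D(U)={2} D(W)={2,3}: W {2,3}->{3}
Constraint 4 (U != W) on D(U)={2} D(W)={3}: no change
So after all 4 constraints: D(V) = {1}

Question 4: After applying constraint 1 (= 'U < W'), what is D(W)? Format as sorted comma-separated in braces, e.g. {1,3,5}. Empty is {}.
Constraint 1 (U < W) on D(U)={1,2,3,5} D(W)={1,2,3}: U {1,2,3,5}->{1,2}; W {1,2,3}->{2,3}
So after constraint 1: D(W) = {2,3}

Answer: {2,3}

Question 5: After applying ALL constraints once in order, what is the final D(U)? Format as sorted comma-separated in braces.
Answer: {2}

Derivation:
Constraint 1 (U < W) on D(U)={1,2,3,5} D(W)={1,2,3}: U {1,2,3,5}->{1,2}; W {1,2,3}->{2,3}
Constraint 2 (V < U) on D(V)={1,2,3,4,5} D(U)={1,2}: V {1,2,3,4,5}->{1}; U {1,2}->{2}
Constraint 3 (U != W) on D(U)={2} D(W)={2,3}: W {2,3}->{3}
Constraint 4 (U != W) on D(U)={2} D(W)={3}: no change
So after all 4 constraints: D(U) = {2}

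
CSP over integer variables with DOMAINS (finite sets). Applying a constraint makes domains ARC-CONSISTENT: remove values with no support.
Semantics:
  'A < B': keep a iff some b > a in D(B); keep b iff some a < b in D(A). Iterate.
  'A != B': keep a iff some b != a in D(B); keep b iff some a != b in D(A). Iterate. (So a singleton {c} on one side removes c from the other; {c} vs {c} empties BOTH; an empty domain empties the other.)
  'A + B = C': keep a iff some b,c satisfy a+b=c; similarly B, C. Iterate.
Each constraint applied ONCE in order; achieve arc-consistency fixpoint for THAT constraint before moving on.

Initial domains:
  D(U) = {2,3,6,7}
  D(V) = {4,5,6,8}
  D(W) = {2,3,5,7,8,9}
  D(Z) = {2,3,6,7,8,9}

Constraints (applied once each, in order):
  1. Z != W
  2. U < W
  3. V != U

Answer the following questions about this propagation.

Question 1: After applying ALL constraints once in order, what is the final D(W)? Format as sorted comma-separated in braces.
Answer: {3,5,7,8,9}

Derivation:
Constraint 1 (Z != W) on D(Z)={2,3,6,7,8,9} D(W)={2,3,5,7,8,9}: no change
Constraint 2 (U < W) on D(U)={2,3,6,7} D(W)={2,3,5,7,8,9}: W {2,3,5,7,8,9}->{3,5,7,8,9}
Constraint 3 (V != U) on D(V)={4,5,6,8} D(U)={2,3,6,7}: no change
So after all 3 constraints: D(W) = {3,5,7,8,9}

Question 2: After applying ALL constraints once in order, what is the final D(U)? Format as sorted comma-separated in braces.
Answer: {2,3,6,7}

Derivation:
Constraint 1 (Z != W) on D(Z)={2,3,6,7,8,9} D(W)={2,3,5,7,8,9}: no change
Constraint 2 (U < W) on D(U)={2,3,6,7} D(W)={2,3,5,7,8,9}: W {2,3,5,7,8,9}->{3,5,7,8,9}
Constraint 3 (V != U) on D(V)={4,5,6,8} D(U)={2,3,6,7}: no change
So after all 3 constraints: D(U) = {2,3,6,7}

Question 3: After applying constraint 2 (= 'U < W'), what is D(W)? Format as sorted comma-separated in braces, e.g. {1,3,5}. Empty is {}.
Constraint 1 (Z != W) on D(Z)={2,3,6,7,8,9} D(W)={2,3,5,7,8,9}: no change
Constraint 2 (U < W) on D(U)={2,3,6,7} D(W)={2,3,5,7,8,9}: W {2,3,5,7,8,9}->{3,5,7,8,9}
So after constraint 2: D(W) = {3,5,7,8,9}

Answer: {3,5,7,8,9}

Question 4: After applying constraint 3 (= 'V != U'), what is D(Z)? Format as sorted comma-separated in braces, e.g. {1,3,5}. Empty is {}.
Constraint 1 (Z != W) on D(Z)={2,3,6,7,8,9} D(W)={2,3,5,7,8,9}: no change
Constraint 2 (U < W) on D(U)={2,3,6,7} D(W)={2,3,5,7,8,9}: W {2,3,5,7,8,9}->{3,5,7,8,9}
Constraint 3 (V != U) on D(V)={4,5,6,8} D(U)={2,3,6,7}: no change
So after constraint 3: D(Z) = {2,3,6,7,8,9}

Answer: {2,3,6,7,8,9}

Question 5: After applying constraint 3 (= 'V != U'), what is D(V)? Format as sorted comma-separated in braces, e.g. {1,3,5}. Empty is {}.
Answer: {4,5,6,8}

Derivation:
Constraint 1 (Z != W) on D(Z)={2,3,6,7,8,9} D(W)={2,3,5,7,8,9}: no change
Constraint 2 (U < W) on D(U)={2,3,6,7} D(W)={2,3,5,7,8,9}: W {2,3,5,7,8,9}->{3,5,7,8,9}
Constraint 3 (V != U) on D(V)={4,5,6,8} D(U)={2,3,6,7}: no change
So after constraint 3: D(V) = {4,5,6,8}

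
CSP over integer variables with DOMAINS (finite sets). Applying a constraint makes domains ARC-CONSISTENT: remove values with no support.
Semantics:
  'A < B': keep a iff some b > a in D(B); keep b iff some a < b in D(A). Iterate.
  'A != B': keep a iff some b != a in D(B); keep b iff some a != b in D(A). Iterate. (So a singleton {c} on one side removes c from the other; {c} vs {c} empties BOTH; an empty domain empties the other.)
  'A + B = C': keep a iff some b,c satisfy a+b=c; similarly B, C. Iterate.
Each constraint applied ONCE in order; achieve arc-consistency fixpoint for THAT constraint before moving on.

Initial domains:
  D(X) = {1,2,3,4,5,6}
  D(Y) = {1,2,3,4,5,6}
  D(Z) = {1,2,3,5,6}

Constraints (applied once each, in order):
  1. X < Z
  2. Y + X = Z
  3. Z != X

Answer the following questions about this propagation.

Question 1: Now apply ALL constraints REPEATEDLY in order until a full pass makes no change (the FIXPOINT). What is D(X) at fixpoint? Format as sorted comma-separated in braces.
Answer: {1,2,3,4,5}

Derivation:
pass 0 (initial): D(X)={1,2,3,4,5,6}
pass 1: X {1,2,3,4,5,6}->{1,2,3,4,5}; Y {1,2,3,4,5,6}->{1,2,3,4,5}; Z {1,2,3,5,6}->{2,3,5,6}
pass 2: no change
Fixpoint after 2 passes: D(X) = {1,2,3,4,5}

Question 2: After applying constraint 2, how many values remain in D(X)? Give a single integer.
Answer: 5

Derivation:
Constraint 1 (X < Z) on D(X)={1,2,3,4,5,6} D(Z)={1,2,3,5,6}: X {1,2,3,4,5,6}->{1,2,3,4,5}; Z {1,2,3,5,6}->{2,3,5,6}
Constraint 2 (Y + X = Z) on D(Y)={1,2,3,4,5,6} D(X)={1,2,3,4,5} D(Z)={2,3,5,6}: Y {1,2,3,4,5,6}->{1,2,3,4,5}
So after constraint 2: D(X)={1,2,3,4,5}, size = 5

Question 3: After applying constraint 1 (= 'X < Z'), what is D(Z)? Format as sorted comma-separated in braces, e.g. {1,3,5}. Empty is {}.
Constraint 1 (X < Z) on D(X)={1,2,3,4,5,6} D(Z)={1,2,3,5,6}: X {1,2,3,4,5,6}->{1,2,3,4,5}; Z {1,2,3,5,6}->{2,3,5,6}
So after constraint 1: D(Z) = {2,3,5,6}

Answer: {2,3,5,6}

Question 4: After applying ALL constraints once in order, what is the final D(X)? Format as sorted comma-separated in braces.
Constraint 1 (X < Z) on D(X)={1,2,3,4,5,6} D(Z)={1,2,3,5,6}: X {1,2,3,4,5,6}->{1,2,3,4,5}; Z {1,2,3,5,6}->{2,3,5,6}
Constraint 2 (Y + X = Z) on D(Y)={1,2,3,4,5,6} D(X)={1,2,3,4,5} D(Z)={2,3,5,6}: Y {1,2,3,4,5,6}->{1,2,3,4,5}
Constraint 3 (Z != X) on D(Z)={2,3,5,6} D(X)={1,2,3,4,5}: no change
So after all 3 constraints: D(X) = {1,2,3,4,5}

Answer: {1,2,3,4,5}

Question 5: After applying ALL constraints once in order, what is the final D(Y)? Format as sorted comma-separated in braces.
Constraint 1 (X < Z) on D(X)={1,2,3,4,5,6} D(Z)={1,2,3,5,6}: X {1,2,3,4,5,6}->{1,2,3,4,5}; Z {1,2,3,5,6}->{2,3,5,6}
Constraint 2 (Y + X = Z) on D(Y)={1,2,3,4,5,6} D(X)={1,2,3,4,5} D(Z)={2,3,5,6}: Y {1,2,3,4,5,6}->{1,2,3,4,5}
Constraint 3 (Z != X) on D(Z)={2,3,5,6} D(X)={1,2,3,4,5}: no change
So after all 3 constraints: D(Y) = {1,2,3,4,5}

Answer: {1,2,3,4,5}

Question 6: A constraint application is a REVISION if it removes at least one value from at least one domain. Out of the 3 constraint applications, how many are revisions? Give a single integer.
Answer: 2

Derivation:
Constraint 1 (X < Z) on D(X)={1,2,3,4,5,6} D(Z)={1,2,3,5,6}: X {1,2,3,4,5,6}->{1,2,3,4,5}; Z {1,2,3,5,6}->{2,3,5,6} => REVISION
Constraint 2 (Y + X = Z) on D(Y)={1,2,3,4,5,6} D(X)={1,2,3,4,5} D(Z)={2,3,5,6}: Y {1,2,3,4,5,6}->{1,2,3,4,5} => REVISION
Constraint 3 (Z != X) on D(Z)={2,3,5,6} D(X)={1,2,3,4,5}: no change => not a revision
Total revisions = 2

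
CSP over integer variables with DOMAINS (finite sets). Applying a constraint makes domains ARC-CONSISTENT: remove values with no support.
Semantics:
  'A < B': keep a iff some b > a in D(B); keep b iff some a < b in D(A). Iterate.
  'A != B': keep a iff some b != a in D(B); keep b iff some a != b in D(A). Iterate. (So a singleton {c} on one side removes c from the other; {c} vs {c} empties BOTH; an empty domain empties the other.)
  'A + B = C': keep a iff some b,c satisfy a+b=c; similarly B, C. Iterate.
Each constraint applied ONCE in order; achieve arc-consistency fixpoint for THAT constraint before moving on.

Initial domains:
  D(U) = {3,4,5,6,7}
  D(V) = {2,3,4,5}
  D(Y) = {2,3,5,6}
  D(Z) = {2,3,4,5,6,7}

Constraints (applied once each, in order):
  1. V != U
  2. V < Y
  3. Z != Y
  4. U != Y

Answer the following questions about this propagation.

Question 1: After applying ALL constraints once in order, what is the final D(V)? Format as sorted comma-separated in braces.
Constraint 1 (V != U) on D(V)={2,3,4,5} D(U)={3,4,5,6,7}: no change
Constraint 2 (V < Y) on D(V)={2,3,4,5} D(Y)={2,3,5,6}: Y {2,3,5,6}->{3,5,6}
Constraint 3 (Z != Y) on D(Z)={2,3,4,5,6,7} D(Y)={3,5,6}: no change
Constraint 4 (U != Y) on D(U)={3,4,5,6,7} D(Y)={3,5,6}: no change
So after all 4 constraints: D(V) = {2,3,4,5}

Answer: {2,3,4,5}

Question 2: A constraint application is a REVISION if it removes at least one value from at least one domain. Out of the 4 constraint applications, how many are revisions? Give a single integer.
Answer: 1

Derivation:
Constraint 1 (V != U) on D(V)={2,3,4,5} D(U)={3,4,5,6,7}: no change => not a revision
Constraint 2 (V < Y) on D(V)={2,3,4,5} D(Y)={2,3,5,6}: Y {2,3,5,6}->{3,5,6} => REVISION
Constraint 3 (Z != Y) on D(Z)={2,3,4,5,6,7} D(Y)={3,5,6}: no change => not a revision
Constraint 4 (U != Y) on D(U)={3,4,5,6,7} D(Y)={3,5,6}: no change => not a revision
Total revisions = 1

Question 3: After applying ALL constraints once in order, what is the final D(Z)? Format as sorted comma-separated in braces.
Answer: {2,3,4,5,6,7}

Derivation:
Constraint 1 (V != U) on D(V)={2,3,4,5} D(U)={3,4,5,6,7}: no change
Constraint 2 (V < Y) on D(V)={2,3,4,5} D(Y)={2,3,5,6}: Y {2,3,5,6}->{3,5,6}
Constraint 3 (Z != Y) on D(Z)={2,3,4,5,6,7} D(Y)={3,5,6}: no change
Constraint 4 (U != Y) on D(U)={3,4,5,6,7} D(Y)={3,5,6}: no change
So after all 4 constraints: D(Z) = {2,3,4,5,6,7}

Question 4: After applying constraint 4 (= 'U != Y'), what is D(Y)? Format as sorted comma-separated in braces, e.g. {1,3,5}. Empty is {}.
Constraint 1 (V != U) on D(V)={2,3,4,5} D(U)={3,4,5,6,7}: no change
Constraint 2 (V < Y) on D(V)={2,3,4,5} D(Y)={2,3,5,6}: Y {2,3,5,6}->{3,5,6}
Constraint 3 (Z != Y) on D(Z)={2,3,4,5,6,7} D(Y)={3,5,6}: no change
Constraint 4 (U != Y) on D(U)={3,4,5,6,7} D(Y)={3,5,6}: no change
So after constraint 4: D(Y) = {3,5,6}

Answer: {3,5,6}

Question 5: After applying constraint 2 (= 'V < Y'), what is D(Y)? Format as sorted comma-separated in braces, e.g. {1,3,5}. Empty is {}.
Answer: {3,5,6}

Derivation:
Constraint 1 (V != U) on D(V)={2,3,4,5} D(U)={3,4,5,6,7}: no change
Constraint 2 (V < Y) on D(V)={2,3,4,5} D(Y)={2,3,5,6}: Y {2,3,5,6}->{3,5,6}
So after constraint 2: D(Y) = {3,5,6}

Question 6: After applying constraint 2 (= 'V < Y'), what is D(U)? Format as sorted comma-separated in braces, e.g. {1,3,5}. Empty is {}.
Answer: {3,4,5,6,7}

Derivation:
Constraint 1 (V != U) on D(V)={2,3,4,5} D(U)={3,4,5,6,7}: no change
Constraint 2 (V < Y) on D(V)={2,3,4,5} D(Y)={2,3,5,6}: Y {2,3,5,6}->{3,5,6}
So after constraint 2: D(U) = {3,4,5,6,7}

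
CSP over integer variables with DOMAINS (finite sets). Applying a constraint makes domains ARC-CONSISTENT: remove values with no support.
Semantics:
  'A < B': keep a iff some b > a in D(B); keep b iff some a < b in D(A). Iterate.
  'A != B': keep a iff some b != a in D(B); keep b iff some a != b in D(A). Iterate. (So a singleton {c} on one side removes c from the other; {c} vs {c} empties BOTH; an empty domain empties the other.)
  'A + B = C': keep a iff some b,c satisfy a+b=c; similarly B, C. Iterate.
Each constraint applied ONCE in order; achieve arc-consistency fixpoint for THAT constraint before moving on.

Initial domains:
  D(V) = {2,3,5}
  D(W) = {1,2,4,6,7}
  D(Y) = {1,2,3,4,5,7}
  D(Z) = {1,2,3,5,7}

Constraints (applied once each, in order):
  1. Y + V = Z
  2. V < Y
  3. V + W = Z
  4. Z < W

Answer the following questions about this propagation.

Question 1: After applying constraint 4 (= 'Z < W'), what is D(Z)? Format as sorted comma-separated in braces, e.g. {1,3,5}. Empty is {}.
Constraint 1 (Y + V = Z) on D(Y)={1,2,3,4,5,7} D(V)={2,3,5} D(Z)={1,2,3,5,7}: Y {1,2,3,4,5,7}->{1,2,3,4,5}; Z {1,2,3,5,7}->{3,5,7}
Constraint 2 (V < Y) on D(V)={2,3,5} D(Y)={1,2,3,4,5}: V {2,3,5}->{2,3}; Y {1,2,3,4,5}->{3,4,5}
Constraint 3 (V + W = Z) on D(V)={2,3} D(W)={1,2,4,6,7} D(Z)={3,5,7}: W {1,2,4,6,7}->{1,2,4}
Constraint 4 (Z < W) on D(Z)={3,5,7} D(W)={1,2,4}: Z {3,5,7}->{3}; W {1,2,4}->{4}
So after constraint 4: D(Z) = {3}

Answer: {3}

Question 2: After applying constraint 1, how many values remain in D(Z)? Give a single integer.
Constraint 1 (Y + V = Z) on D(Y)={1,2,3,4,5,7} D(V)={2,3,5} D(Z)={1,2,3,5,7}: Y {1,2,3,4,5,7}->{1,2,3,4,5}; Z {1,2,3,5,7}->{3,5,7}
So after constraint 1: D(Z)={3,5,7}, size = 3

Answer: 3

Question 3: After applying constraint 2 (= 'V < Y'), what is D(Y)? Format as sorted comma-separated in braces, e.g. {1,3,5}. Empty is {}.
Constraint 1 (Y + V = Z) on D(Y)={1,2,3,4,5,7} D(V)={2,3,5} D(Z)={1,2,3,5,7}: Y {1,2,3,4,5,7}->{1,2,3,4,5}; Z {1,2,3,5,7}->{3,5,7}
Constraint 2 (V < Y) on D(V)={2,3,5} D(Y)={1,2,3,4,5}: V {2,3,5}->{2,3}; Y {1,2,3,4,5}->{3,4,5}
So after constraint 2: D(Y) = {3,4,5}

Answer: {3,4,5}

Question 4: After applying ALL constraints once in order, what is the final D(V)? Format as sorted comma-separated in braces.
Constraint 1 (Y + V = Z) on D(Y)={1,2,3,4,5,7} D(V)={2,3,5} D(Z)={1,2,3,5,7}: Y {1,2,3,4,5,7}->{1,2,3,4,5}; Z {1,2,3,5,7}->{3,5,7}
Constraint 2 (V < Y) on D(V)={2,3,5} D(Y)={1,2,3,4,5}: V {2,3,5}->{2,3}; Y {1,2,3,4,5}->{3,4,5}
Constraint 3 (V + W = Z) on D(V)={2,3} D(W)={1,2,4,6,7} D(Z)={3,5,7}: W {1,2,4,6,7}->{1,2,4}
Constraint 4 (Z < W) on D(Z)={3,5,7} D(W)={1,2,4}: Z {3,5,7}->{3}; W {1,2,4}->{4}
So after all 4 constraints: D(V) = {2,3}

Answer: {2,3}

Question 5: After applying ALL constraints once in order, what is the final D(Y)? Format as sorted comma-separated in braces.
Constraint 1 (Y + V = Z) on D(Y)={1,2,3,4,5,7} D(V)={2,3,5} D(Z)={1,2,3,5,7}: Y {1,2,3,4,5,7}->{1,2,3,4,5}; Z {1,2,3,5,7}->{3,5,7}
Constraint 2 (V < Y) on D(V)={2,3,5} D(Y)={1,2,3,4,5}: V {2,3,5}->{2,3}; Y {1,2,3,4,5}->{3,4,5}
Constraint 3 (V + W = Z) on D(V)={2,3} D(W)={1,2,4,6,7} D(Z)={3,5,7}: W {1,2,4,6,7}->{1,2,4}
Constraint 4 (Z < W) on D(Z)={3,5,7} D(W)={1,2,4}: Z {3,5,7}->{3}; W {1,2,4}->{4}
So after all 4 constraints: D(Y) = {3,4,5}

Answer: {3,4,5}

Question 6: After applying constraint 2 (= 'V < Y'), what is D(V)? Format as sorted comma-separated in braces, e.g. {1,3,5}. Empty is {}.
Answer: {2,3}

Derivation:
Constraint 1 (Y + V = Z) on D(Y)={1,2,3,4,5,7} D(V)={2,3,5} D(Z)={1,2,3,5,7}: Y {1,2,3,4,5,7}->{1,2,3,4,5}; Z {1,2,3,5,7}->{3,5,7}
Constraint 2 (V < Y) on D(V)={2,3,5} D(Y)={1,2,3,4,5}: V {2,3,5}->{2,3}; Y {1,2,3,4,5}->{3,4,5}
So after constraint 2: D(V) = {2,3}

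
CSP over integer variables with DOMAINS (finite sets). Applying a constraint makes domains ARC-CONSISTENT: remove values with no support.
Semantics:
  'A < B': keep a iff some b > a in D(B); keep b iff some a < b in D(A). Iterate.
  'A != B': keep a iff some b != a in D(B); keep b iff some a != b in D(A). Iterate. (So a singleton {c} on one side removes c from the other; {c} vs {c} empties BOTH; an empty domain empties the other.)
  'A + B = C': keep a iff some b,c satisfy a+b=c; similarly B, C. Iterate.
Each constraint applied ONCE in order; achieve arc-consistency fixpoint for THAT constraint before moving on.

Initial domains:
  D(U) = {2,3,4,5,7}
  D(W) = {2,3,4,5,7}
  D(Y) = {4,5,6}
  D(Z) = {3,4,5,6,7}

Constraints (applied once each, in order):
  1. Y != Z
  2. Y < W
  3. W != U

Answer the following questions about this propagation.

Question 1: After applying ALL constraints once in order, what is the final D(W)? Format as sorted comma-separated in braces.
Constraint 1 (Y != Z) on D(Y)={4,5,6} D(Z)={3,4,5,6,7}: no change
Constraint 2 (Y < W) on D(Y)={4,5,6} D(W)={2,3,4,5,7}: W {2,3,4,5,7}->{5,7}
Constraint 3 (W != U) on D(W)={5,7} D(U)={2,3,4,5,7}: no change
So after all 3 constraints: D(W) = {5,7}

Answer: {5,7}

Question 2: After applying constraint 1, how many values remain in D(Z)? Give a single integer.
Answer: 5

Derivation:
Constraint 1 (Y != Z) on D(Y)={4,5,6} D(Z)={3,4,5,6,7}: no change
So after constraint 1: D(Z)={3,4,5,6,7}, size = 5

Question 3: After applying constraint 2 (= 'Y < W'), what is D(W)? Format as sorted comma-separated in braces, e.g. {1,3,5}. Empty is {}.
Constraint 1 (Y != Z) on D(Y)={4,5,6} D(Z)={3,4,5,6,7}: no change
Constraint 2 (Y < W) on D(Y)={4,5,6} D(W)={2,3,4,5,7}: W {2,3,4,5,7}->{5,7}
So after constraint 2: D(W) = {5,7}

Answer: {5,7}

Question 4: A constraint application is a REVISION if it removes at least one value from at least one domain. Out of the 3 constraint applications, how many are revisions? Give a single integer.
Answer: 1

Derivation:
Constraint 1 (Y != Z) on D(Y)={4,5,6} D(Z)={3,4,5,6,7}: no change => not a revision
Constraint 2 (Y < W) on D(Y)={4,5,6} D(W)={2,3,4,5,7}: W {2,3,4,5,7}->{5,7} => REVISION
Constraint 3 (W != U) on D(W)={5,7} D(U)={2,3,4,5,7}: no change => not a revision
Total revisions = 1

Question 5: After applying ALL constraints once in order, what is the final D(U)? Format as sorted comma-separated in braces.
Answer: {2,3,4,5,7}

Derivation:
Constraint 1 (Y != Z) on D(Y)={4,5,6} D(Z)={3,4,5,6,7}: no change
Constraint 2 (Y < W) on D(Y)={4,5,6} D(W)={2,3,4,5,7}: W {2,3,4,5,7}->{5,7}
Constraint 3 (W != U) on D(W)={5,7} D(U)={2,3,4,5,7}: no change
So after all 3 constraints: D(U) = {2,3,4,5,7}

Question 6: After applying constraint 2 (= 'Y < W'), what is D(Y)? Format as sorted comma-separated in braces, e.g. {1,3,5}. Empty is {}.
Constraint 1 (Y != Z) on D(Y)={4,5,6} D(Z)={3,4,5,6,7}: no change
Constraint 2 (Y < W) on D(Y)={4,5,6} D(W)={2,3,4,5,7}: W {2,3,4,5,7}->{5,7}
So after constraint 2: D(Y) = {4,5,6}

Answer: {4,5,6}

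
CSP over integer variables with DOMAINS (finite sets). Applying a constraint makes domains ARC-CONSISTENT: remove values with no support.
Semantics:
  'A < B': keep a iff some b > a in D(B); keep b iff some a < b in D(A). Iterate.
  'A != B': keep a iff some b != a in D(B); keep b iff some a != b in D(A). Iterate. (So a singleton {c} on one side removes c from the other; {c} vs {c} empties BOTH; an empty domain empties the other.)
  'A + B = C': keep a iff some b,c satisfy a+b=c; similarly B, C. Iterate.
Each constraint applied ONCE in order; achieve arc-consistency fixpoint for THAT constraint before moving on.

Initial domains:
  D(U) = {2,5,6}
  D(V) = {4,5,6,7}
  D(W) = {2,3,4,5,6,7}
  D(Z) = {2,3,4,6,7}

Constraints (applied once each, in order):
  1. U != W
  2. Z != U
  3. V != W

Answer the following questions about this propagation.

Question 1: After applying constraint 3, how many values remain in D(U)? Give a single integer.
Answer: 3

Derivation:
Constraint 1 (U != W) on D(U)={2,5,6} D(W)={2,3,4,5,6,7}: no change
Constraint 2 (Z != U) on D(Z)={2,3,4,6,7} D(U)={2,5,6}: no change
Constraint 3 (V != W) on D(V)={4,5,6,7} D(W)={2,3,4,5,6,7}: no change
So after constraint 3: D(U)={2,5,6}, size = 3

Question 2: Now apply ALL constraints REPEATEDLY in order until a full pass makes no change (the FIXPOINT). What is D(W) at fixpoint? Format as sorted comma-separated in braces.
pass 0 (initial): D(W)={2,3,4,5,6,7}
pass 1: no change
Fixpoint after 1 passes: D(W) = {2,3,4,5,6,7}

Answer: {2,3,4,5,6,7}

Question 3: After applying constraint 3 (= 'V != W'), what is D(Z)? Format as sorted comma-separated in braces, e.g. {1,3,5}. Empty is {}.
Answer: {2,3,4,6,7}

Derivation:
Constraint 1 (U != W) on D(U)={2,5,6} D(W)={2,3,4,5,6,7}: no change
Constraint 2 (Z != U) on D(Z)={2,3,4,6,7} D(U)={2,5,6}: no change
Constraint 3 (V != W) on D(V)={4,5,6,7} D(W)={2,3,4,5,6,7}: no change
So after constraint 3: D(Z) = {2,3,4,6,7}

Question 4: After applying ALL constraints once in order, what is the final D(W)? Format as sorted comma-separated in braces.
Answer: {2,3,4,5,6,7}

Derivation:
Constraint 1 (U != W) on D(U)={2,5,6} D(W)={2,3,4,5,6,7}: no change
Constraint 2 (Z != U) on D(Z)={2,3,4,6,7} D(U)={2,5,6}: no change
Constraint 3 (V != W) on D(V)={4,5,6,7} D(W)={2,3,4,5,6,7}: no change
So after all 3 constraints: D(W) = {2,3,4,5,6,7}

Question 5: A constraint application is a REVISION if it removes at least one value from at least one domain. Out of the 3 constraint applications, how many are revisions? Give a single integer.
Constraint 1 (U != W) on D(U)={2,5,6} D(W)={2,3,4,5,6,7}: no change => not a revision
Constraint 2 (Z != U) on D(Z)={2,3,4,6,7} D(U)={2,5,6}: no change => not a revision
Constraint 3 (V != W) on D(V)={4,5,6,7} D(W)={2,3,4,5,6,7}: no change => not a revision
Total revisions = 0

Answer: 0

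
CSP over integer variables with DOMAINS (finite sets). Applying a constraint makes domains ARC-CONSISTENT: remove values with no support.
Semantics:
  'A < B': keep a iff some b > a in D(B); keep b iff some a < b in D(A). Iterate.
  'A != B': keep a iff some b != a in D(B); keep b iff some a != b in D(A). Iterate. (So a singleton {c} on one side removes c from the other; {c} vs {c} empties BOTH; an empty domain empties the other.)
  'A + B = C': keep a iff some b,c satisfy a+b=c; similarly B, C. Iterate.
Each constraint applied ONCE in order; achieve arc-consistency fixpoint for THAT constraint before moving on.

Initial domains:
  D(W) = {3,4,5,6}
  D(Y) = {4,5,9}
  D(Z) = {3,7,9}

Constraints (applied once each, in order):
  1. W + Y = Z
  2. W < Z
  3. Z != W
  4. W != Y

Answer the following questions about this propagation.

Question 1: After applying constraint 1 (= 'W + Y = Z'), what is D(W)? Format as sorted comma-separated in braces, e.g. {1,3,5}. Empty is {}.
Constraint 1 (W + Y = Z) on D(W)={3,4,5,6} D(Y)={4,5,9} D(Z)={3,7,9}: W {3,4,5,6}->{3,4,5}; Y {4,5,9}->{4,5}; Z {3,7,9}->{7,9}
So after constraint 1: D(W) = {3,4,5}

Answer: {3,4,5}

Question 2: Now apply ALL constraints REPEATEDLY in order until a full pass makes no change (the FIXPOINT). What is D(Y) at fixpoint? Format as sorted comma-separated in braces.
Answer: {4,5}

Derivation:
pass 0 (initial): D(Y)={4,5,9}
pass 1: W {3,4,5,6}->{3,4,5}; Y {4,5,9}->{4,5}; Z {3,7,9}->{7,9}
pass 2: no change
Fixpoint after 2 passes: D(Y) = {4,5}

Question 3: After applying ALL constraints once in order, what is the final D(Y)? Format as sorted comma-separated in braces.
Answer: {4,5}

Derivation:
Constraint 1 (W + Y = Z) on D(W)={3,4,5,6} D(Y)={4,5,9} D(Z)={3,7,9}: W {3,4,5,6}->{3,4,5}; Y {4,5,9}->{4,5}; Z {3,7,9}->{7,9}
Constraint 2 (W < Z) on D(W)={3,4,5} D(Z)={7,9}: no change
Constraint 3 (Z != W) on D(Z)={7,9} D(W)={3,4,5}: no change
Constraint 4 (W != Y) on D(W)={3,4,5} D(Y)={4,5}: no change
So after all 4 constraints: D(Y) = {4,5}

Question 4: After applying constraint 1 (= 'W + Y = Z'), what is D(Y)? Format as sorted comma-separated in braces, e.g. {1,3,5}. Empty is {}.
Constraint 1 (W + Y = Z) on D(W)={3,4,5,6} D(Y)={4,5,9} D(Z)={3,7,9}: W {3,4,5,6}->{3,4,5}; Y {4,5,9}->{4,5}; Z {3,7,9}->{7,9}
So after constraint 1: D(Y) = {4,5}

Answer: {4,5}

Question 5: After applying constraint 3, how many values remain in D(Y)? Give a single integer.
Constraint 1 (W + Y = Z) on D(W)={3,4,5,6} D(Y)={4,5,9} D(Z)={3,7,9}: W {3,4,5,6}->{3,4,5}; Y {4,5,9}->{4,5}; Z {3,7,9}->{7,9}
Constraint 2 (W < Z) on D(W)={3,4,5} D(Z)={7,9}: no change
Constraint 3 (Z != W) on D(Z)={7,9} D(W)={3,4,5}: no change
So after constraint 3: D(Y)={4,5}, size = 2

Answer: 2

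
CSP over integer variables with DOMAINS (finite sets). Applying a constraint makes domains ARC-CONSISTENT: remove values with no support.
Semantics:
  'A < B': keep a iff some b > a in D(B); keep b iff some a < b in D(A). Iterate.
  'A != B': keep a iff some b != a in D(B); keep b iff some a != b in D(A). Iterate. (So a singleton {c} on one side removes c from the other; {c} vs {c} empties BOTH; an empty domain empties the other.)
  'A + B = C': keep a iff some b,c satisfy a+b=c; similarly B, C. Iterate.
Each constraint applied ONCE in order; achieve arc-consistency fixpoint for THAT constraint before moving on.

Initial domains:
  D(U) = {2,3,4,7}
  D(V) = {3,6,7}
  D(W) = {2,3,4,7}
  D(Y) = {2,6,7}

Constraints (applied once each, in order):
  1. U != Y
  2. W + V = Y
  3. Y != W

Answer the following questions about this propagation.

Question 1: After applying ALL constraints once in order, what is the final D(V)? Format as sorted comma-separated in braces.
Constraint 1 (U != Y) on D(U)={2,3,4,7} D(Y)={2,6,7}: no change
Constraint 2 (W + V = Y) on D(W)={2,3,4,7} D(V)={3,6,7} D(Y)={2,6,7}: W {2,3,4,7}->{3,4}; V {3,6,7}->{3}; Y {2,6,7}->{6,7}
Constraint 3 (Y != W) on D(Y)={6,7} D(W)={3,4}: no change
So after all 3 constraints: D(V) = {3}

Answer: {3}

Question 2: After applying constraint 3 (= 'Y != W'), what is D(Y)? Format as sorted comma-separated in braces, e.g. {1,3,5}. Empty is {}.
Constraint 1 (U != Y) on D(U)={2,3,4,7} D(Y)={2,6,7}: no change
Constraint 2 (W + V = Y) on D(W)={2,3,4,7} D(V)={3,6,7} D(Y)={2,6,7}: W {2,3,4,7}->{3,4}; V {3,6,7}->{3}; Y {2,6,7}->{6,7}
Constraint 3 (Y != W) on D(Y)={6,7} D(W)={3,4}: no change
So after constraint 3: D(Y) = {6,7}

Answer: {6,7}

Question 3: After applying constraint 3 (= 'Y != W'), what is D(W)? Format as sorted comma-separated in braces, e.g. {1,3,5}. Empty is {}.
Constraint 1 (U != Y) on D(U)={2,3,4,7} D(Y)={2,6,7}: no change
Constraint 2 (W + V = Y) on D(W)={2,3,4,7} D(V)={3,6,7} D(Y)={2,6,7}: W {2,3,4,7}->{3,4}; V {3,6,7}->{3}; Y {2,6,7}->{6,7}
Constraint 3 (Y != W) on D(Y)={6,7} D(W)={3,4}: no change
So after constraint 3: D(W) = {3,4}

Answer: {3,4}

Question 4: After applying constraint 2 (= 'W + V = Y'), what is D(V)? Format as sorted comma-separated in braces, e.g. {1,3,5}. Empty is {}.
Answer: {3}

Derivation:
Constraint 1 (U != Y) on D(U)={2,3,4,7} D(Y)={2,6,7}: no change
Constraint 2 (W + V = Y) on D(W)={2,3,4,7} D(V)={3,6,7} D(Y)={2,6,7}: W {2,3,4,7}->{3,4}; V {3,6,7}->{3}; Y {2,6,7}->{6,7}
So after constraint 2: D(V) = {3}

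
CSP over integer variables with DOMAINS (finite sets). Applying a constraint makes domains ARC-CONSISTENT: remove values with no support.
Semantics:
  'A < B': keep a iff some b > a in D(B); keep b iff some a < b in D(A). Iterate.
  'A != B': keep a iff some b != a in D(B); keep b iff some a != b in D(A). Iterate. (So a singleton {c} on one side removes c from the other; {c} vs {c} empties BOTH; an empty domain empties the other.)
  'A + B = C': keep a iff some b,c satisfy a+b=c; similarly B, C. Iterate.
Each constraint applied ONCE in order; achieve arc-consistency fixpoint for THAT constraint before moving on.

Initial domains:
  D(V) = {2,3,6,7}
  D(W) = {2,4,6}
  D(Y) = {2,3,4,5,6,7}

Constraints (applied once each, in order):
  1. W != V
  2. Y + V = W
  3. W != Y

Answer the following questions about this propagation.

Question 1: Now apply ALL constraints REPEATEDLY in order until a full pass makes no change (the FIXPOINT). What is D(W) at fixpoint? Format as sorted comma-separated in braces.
pass 0 (initial): D(W)={2,4,6}
pass 1: V {2,3,6,7}->{2,3}; W {2,4,6}->{4,6}; Y {2,3,4,5,6,7}->{2,3,4}
pass 2: no change
Fixpoint after 2 passes: D(W) = {4,6}

Answer: {4,6}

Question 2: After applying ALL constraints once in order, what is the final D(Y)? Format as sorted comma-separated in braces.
Constraint 1 (W != V) on D(W)={2,4,6} D(V)={2,3,6,7}: no change
Constraint 2 (Y + V = W) on D(Y)={2,3,4,5,6,7} D(V)={2,3,6,7} D(W)={2,4,6}: Y {2,3,4,5,6,7}->{2,3,4}; V {2,3,6,7}->{2,3}; W {2,4,6}->{4,6}
Constraint 3 (W != Y) on D(W)={4,6} D(Y)={2,3,4}: no change
So after all 3 constraints: D(Y) = {2,3,4}

Answer: {2,3,4}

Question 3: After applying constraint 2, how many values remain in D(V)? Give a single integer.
Answer: 2

Derivation:
Constraint 1 (W != V) on D(W)={2,4,6} D(V)={2,3,6,7}: no change
Constraint 2 (Y + V = W) on D(Y)={2,3,4,5,6,7} D(V)={2,3,6,7} D(W)={2,4,6}: Y {2,3,4,5,6,7}->{2,3,4}; V {2,3,6,7}->{2,3}; W {2,4,6}->{4,6}
So after constraint 2: D(V)={2,3}, size = 2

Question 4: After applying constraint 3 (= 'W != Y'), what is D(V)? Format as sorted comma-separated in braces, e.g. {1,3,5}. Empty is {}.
Constraint 1 (W != V) on D(W)={2,4,6} D(V)={2,3,6,7}: no change
Constraint 2 (Y + V = W) on D(Y)={2,3,4,5,6,7} D(V)={2,3,6,7} D(W)={2,4,6}: Y {2,3,4,5,6,7}->{2,3,4}; V {2,3,6,7}->{2,3}; W {2,4,6}->{4,6}
Constraint 3 (W != Y) on D(W)={4,6} D(Y)={2,3,4}: no change
So after constraint 3: D(V) = {2,3}

Answer: {2,3}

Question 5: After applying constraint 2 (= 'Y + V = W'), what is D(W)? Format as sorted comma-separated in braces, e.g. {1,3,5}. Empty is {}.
Answer: {4,6}

Derivation:
Constraint 1 (W != V) on D(W)={2,4,6} D(V)={2,3,6,7}: no change
Constraint 2 (Y + V = W) on D(Y)={2,3,4,5,6,7} D(V)={2,3,6,7} D(W)={2,4,6}: Y {2,3,4,5,6,7}->{2,3,4}; V {2,3,6,7}->{2,3}; W {2,4,6}->{4,6}
So after constraint 2: D(W) = {4,6}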